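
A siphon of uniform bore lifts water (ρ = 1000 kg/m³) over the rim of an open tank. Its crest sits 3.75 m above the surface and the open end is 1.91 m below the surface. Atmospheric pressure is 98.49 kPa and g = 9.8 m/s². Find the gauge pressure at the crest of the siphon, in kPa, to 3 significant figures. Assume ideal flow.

P_gauge = -55.5 kPa

The outlet speed comes from Torricelli: v = √(2g·1.91) = 6.12 m/s.
Continuity keeps v the same throughout the tube; from surface to crest, P_atm + 0 = P_top + ½ρv² + ρg·h_top.
P_top = 98490 − ½·1000·6.12² − 1000·9.8·3.75 = 43000 Pa. So P_gauge = P_top − P_atm = -55500 Pa.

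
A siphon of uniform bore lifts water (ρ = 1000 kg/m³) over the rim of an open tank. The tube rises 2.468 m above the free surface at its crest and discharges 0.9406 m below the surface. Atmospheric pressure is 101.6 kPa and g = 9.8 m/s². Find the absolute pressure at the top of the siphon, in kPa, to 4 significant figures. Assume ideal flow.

68.20 kPa

The outlet speed comes from Torricelli: v = √(2g·0.9406) = 4.294 m/s.
The bore is uniform, so the speed at the crest is the same v. Bernoulli surface→crest: P_atm = P_top + ½ρv² + ρg·h_top.
P_top = 101600 − ½·1000·4.294² − 1000·9.8·2.468 = 68200 Pa.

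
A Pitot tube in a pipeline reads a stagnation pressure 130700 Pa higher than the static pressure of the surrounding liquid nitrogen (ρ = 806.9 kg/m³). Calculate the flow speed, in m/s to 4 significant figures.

v ≈ 18.00 m/s

At the stagnation point the flow is brought to rest, so Bernoulli gives P_stag − P_static = ½ρv².
v = √(2ΔP/ρ) = √(2·130700/806.9) = 18.00 m/s.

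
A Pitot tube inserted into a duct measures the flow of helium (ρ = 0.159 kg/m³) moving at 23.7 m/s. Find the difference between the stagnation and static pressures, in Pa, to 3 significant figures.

The dynamic pressure equals the rise in static pressure at the stagnation point: ΔP = ½ρv².
ΔP = ½·0.159·23.7² = 44.7 Pa.

44.7 Pa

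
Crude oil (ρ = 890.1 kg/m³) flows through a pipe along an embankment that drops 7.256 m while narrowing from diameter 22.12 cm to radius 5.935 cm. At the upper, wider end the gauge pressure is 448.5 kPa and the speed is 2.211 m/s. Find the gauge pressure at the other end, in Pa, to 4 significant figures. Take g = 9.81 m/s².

P₂ ≈ 487800 Pa

The volume flow rate is constant, so v₂ = (A₁/A₂)v₁ = (384.3/110.7)·2.211 = 7.678 m/s.
Applying Bernoulli between the two ends and solving for P₂: P₂ = P₁ + ½ρ(v₁² − v₂²) − ρgΔh.
P₂ = 448500 + ½·890.1·(2.211² − 7.678²) − 890.1·9.81·(−7.256) = 448500 + (-24060) − (-63360) = 487800 Pa.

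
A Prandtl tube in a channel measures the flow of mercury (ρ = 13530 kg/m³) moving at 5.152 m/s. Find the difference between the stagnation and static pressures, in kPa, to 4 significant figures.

The dynamic pressure equals the rise in static pressure at the stagnation point: ΔP = ½ρv².
ΔP = ½·13530·5.152² = 179600 Pa.

ΔP ≈ 179.6 kPa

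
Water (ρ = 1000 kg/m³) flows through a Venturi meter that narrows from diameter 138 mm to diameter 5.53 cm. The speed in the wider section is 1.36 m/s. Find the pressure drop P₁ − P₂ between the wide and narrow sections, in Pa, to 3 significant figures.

The volume flow rate is constant, so v₂ = (A₁/A₂)v₁ = (150/24.0)·1.36 = 8.47 m/s.
Along the horizontal streamline, P + ½ρv² is constant.
P₁ − P₂ = ½·1000·(8.47² − 1.36²) = ½·1000·69.9 = 34900 Pa.

ΔP ≈ 34900 Pa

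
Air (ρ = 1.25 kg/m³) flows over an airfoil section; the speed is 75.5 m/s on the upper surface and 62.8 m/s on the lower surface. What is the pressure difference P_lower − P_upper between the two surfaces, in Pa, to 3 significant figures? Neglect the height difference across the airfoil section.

Bernoulli (same height): P_lower − P_upper = ½ρ(v_upper² − v_lower²).
ΔP = ½·1.25·(75.5² − 62.8²) = 1100 Pa.

ΔP = 1100 Pa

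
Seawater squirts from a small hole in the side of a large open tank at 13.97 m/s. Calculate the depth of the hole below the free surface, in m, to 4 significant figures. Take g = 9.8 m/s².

h = 9.957 m

For a small hole in a large open tank, ½v² = gh, giving h = v²/(2g).
h = 13.97²/(2·9.8) = 195.2/19.60 = 9.957 m.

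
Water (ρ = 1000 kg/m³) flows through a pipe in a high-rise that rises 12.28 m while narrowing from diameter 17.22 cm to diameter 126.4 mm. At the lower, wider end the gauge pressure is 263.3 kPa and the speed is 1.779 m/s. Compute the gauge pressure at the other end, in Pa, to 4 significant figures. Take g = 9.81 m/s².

P₂ ≈ 139000 Pa

Continuity gives A₁v₁ = A₂v₂, so v₂ = (232.9 cm²)/(125.5 cm²) × 1.779 m/s = 3.302 m/s.
Energy conservation along the streamline gives P₂ = P₁ − ½ρ(v₂² − v₁²) − ρg(h₂ − h₁).
P₂ = 263300 + ½·1000·(1.779² − 3.302²) − 1000·9.81·(+12.28) = 263300 + (-3868) − (120500) = 139000 Pa.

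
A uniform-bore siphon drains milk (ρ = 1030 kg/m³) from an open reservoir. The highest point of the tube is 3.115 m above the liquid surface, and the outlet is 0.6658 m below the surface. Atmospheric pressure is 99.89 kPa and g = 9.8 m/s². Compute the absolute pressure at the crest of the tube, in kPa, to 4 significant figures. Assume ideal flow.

61.73 kPa

Bernoulli surface→outlet gives ½v² = g·h_out, so v = √(2·9.8·0.6658) = 3.612 m/s.
The bore is uniform, so the speed at the crest is the same v. Bernoulli surface→crest: P_atm = P_top + ½ρv² + ρg·h_top.
P_top = 99890 − ½·1030·3.612² − 1030·9.8·3.115 = 61730 Pa.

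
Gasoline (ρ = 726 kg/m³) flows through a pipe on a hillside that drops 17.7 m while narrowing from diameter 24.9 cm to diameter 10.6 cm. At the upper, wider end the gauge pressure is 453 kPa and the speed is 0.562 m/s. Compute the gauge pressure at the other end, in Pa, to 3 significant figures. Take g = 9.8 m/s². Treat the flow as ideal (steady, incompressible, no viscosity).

P₂ ≈ 576000 Pa

The volume flow rate is constant, so v₂ = (A₁/A₂)v₁ = (487/88.2)·0.562 = 3.10 m/s.
Applying Bernoulli between the two ends and solving for P₂: P₂ = P₁ + ½ρ(v₁² − v₂²) − ρgΔh.
P₂ = 453000 + ½·726·(0.562² − 3.10²) − 726·9.8·(−17.7) = 453000 + (-3380) − (-126000) = 576000 Pa.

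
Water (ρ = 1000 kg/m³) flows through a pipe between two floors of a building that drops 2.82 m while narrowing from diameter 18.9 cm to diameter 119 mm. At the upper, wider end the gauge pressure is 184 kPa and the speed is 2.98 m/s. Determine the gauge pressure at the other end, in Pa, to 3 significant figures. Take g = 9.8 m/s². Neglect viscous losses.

The volume flow rate is constant, so v₂ = (A₁/A₂)v₁ = (281/111)·2.98 = 7.52 m/s.
Applying Bernoulli between the two ends and solving for P₂: P₂ = P₁ + ½ρ(v₁² − v₂²) − ρgΔh.
P₂ = 184000 + ½·1000·(2.98² − 7.52²) − 1000·9.8·(−2.82) = 184000 + (-23800) − (-27600) = 188000 Pa.

P₂ ≈ 188000 Pa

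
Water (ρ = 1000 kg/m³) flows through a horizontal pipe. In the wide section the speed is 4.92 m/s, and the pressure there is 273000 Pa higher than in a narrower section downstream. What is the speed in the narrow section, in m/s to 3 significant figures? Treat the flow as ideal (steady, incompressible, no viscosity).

v₂ ≈ 23.9 m/s

Along the level pipe P + ½ρv² is conserved, hence v₂² = v₁² + 2(P₁ − P₂)/ρ.
v₂ = √(4.92² + 2·273000/1000) = √(24.2 + 546) = 23.9 m/s.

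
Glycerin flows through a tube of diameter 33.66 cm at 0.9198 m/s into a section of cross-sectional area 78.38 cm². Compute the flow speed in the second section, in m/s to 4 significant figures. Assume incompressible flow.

v₂ = 10.44 m/s

Continuity gives A₁v₁ = A₂v₂, so v₂ = (889.9 cm²)/(78.38 cm²) × 0.9198 m/s = 10.44 m/s.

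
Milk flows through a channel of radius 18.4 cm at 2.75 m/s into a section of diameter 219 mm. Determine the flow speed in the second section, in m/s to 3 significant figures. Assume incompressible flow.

The volume flow rate is constant, so v₂ = (A₁/A₂)v₁ = (1060/377)·2.75 = 7.76 m/s.

v₂ = 7.76 m/s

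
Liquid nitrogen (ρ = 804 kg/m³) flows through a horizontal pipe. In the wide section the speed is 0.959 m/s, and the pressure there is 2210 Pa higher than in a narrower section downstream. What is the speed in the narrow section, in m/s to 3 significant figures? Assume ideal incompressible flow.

Horizontal Bernoulli: P₁ + ½ρv₁² = P₂ + ½ρv₂², so v₂² = v₁² + 2(P₁ − P₂)/ρ.
v₂ = √(0.959² + 2·2210/804) = √(0.920 + 5.50) = 2.53 m/s.

v₂ ≈ 2.53 m/s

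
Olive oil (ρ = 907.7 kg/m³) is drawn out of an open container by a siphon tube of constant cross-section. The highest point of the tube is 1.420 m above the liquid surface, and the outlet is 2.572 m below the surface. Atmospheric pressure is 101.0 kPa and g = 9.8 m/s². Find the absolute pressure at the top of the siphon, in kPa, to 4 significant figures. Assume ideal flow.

65.49 kPa

Bernoulli surface→outlet gives ½v² = g·h_out, so v = √(2·9.8·2.572) = 7.100 m/s.
With constant cross-section the crest speed equals v; applying Bernoulli from the surface up to the crest, P_top = P_atm − ½ρv² − ρg·h_top.
P_top = 101000 − ½·907.7·7.100² − 907.7·9.8·1.420 = 65490 Pa.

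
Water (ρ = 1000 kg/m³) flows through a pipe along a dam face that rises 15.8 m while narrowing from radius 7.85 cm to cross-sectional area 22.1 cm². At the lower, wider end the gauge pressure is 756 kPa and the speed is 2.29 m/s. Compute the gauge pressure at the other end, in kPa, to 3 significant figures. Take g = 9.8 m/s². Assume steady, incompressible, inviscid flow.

P₂ ≈ 403 kPa

By continuity, v₂ = v₁·A₁/A₂ = 2.29·(194/22.1) = 20.1 m/s.
Bernoulli: P₁ + ½ρv₁² + ρg h₁ = P₂ + ½ρv₂² + ρg h₂, so P₂ = P₁ + ½ρ(v₁² − v₂²) − ρg(h₂ − h₁).
P₂ = 756000 + ½·1000·(2.29² − 20.1²) − 1000·9.8·(+15.8) = 756000 + (-199000) − (155000) = 403000 Pa.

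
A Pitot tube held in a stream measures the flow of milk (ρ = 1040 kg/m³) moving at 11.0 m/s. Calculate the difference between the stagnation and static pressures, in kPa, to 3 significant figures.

62.9 kPa

Bernoulli between the free stream and the stagnation point: ½ρv² = P_stag − P_static.
ΔP = ½·1040·11.0² = 62900 Pa.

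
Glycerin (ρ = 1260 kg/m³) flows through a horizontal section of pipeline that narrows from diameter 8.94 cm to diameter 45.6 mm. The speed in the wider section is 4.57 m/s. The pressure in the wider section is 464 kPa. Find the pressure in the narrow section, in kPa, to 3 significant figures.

283 kPa

The volume flow rate is constant, so v₂ = (A₁/A₂)v₁ = (62.8/16.3)·4.57 = 17.6 m/s.
Along the horizontal streamline, P + ½ρv² is constant.
P₂ = P₁ − ½ρ(v₂² − v₁²) = 464000 − ½·1260·(17.6² − 4.57²) = 464000 − 181000 = 283000 Pa.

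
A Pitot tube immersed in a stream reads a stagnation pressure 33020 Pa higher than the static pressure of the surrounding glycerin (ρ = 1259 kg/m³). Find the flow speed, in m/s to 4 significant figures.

v = 7.243 m/s

The dynamic pressure equals the rise in static pressure at the stagnation point: ΔP = ½ρv².
v = √(2ΔP/ρ) = √(2·33020/1259) = 7.243 m/s.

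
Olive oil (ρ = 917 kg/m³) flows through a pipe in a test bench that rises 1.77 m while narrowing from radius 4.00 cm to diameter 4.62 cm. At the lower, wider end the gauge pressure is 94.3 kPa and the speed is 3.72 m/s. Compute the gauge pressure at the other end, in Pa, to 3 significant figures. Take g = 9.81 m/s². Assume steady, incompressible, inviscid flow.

27700 Pa

Continuity gives A₁v₁ = A₂v₂, so v₂ = (50.3 cm²)/(16.8 cm²) × 3.72 m/s = 11.2 m/s.
Bernoulli: P₁ + ½ρv₁² + ρg h₁ = P₂ + ½ρv₂² + ρg h₂, so P₂ = P₁ + ½ρ(v₁² − v₂²) − ρg(h₂ − h₁).
P₂ = 94300 + ½·917·(3.72² − 11.2²) − 917·9.81·(+1.77) = 94300 + (-50700) − (15900) = 27700 Pa.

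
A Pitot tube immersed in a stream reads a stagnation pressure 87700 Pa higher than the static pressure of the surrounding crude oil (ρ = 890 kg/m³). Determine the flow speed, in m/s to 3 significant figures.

At the stagnation point the flow is brought to rest, so Bernoulli gives P_stag − P_static = ½ρv².
v = √(2ΔP/ρ) = √(2·87700/890) = 14.0 m/s.

14.0 m/s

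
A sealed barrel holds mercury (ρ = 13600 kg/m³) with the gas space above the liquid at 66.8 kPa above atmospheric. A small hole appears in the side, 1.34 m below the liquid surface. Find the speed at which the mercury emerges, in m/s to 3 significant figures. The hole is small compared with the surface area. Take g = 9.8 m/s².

6.01 m/s

Take point 1 at the surface (v₁ ≈ 0) and point 2 at the hole (at atmospheric pressure). Bernoulli: P₁ + ρg h = P_atm + ½ρv₂².
With P₁ − P_atm = 66800 Pa, v₂ = √(2gh + 2ΔP/ρ) = √(2·9.8·1.34 + 2·66800/13600) = 6.01 m/s.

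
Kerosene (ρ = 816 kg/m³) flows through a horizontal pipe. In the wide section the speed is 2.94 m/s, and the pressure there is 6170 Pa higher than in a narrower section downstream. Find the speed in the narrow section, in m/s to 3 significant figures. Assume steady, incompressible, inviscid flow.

Horizontal Bernoulli: P₁ + ½ρv₁² = P₂ + ½ρv₂², so v₂² = v₁² + 2(P₁ − P₂)/ρ.
v₂ = √(2.94² + 2·6170/816) = √(8.64 + 15.1) = 4.88 m/s.

v₂ = 4.88 m/s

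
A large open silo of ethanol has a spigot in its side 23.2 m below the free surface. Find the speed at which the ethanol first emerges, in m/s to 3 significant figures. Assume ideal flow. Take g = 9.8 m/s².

Bernoulli from surface to hole (P equal, v_surface ≈ 0): v = √(2gh) = √(2×9.8×23.2) = 21.3 m/s.

21.3 m/s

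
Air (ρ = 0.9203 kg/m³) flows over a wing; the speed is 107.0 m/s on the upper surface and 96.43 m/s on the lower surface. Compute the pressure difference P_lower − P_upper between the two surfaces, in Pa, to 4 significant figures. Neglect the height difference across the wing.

ΔP ≈ 989.4 Pa

The pressure is lower where the speed is higher: ΔP = ½ρ(v_up² − v_low²).
ΔP = ½·0.9203·(107.0² − 96.43²) = 989.4 Pa.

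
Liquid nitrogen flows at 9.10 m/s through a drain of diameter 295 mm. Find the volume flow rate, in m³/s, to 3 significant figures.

Q = 0.622 m³/s

Q = A·v = 0.0683 m² × 9.10 m/s = 0.622 m³/s.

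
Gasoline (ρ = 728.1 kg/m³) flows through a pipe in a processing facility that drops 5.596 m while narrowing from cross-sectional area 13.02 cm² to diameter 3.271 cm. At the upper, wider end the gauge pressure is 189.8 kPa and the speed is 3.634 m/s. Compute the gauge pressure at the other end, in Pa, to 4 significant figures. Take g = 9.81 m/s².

P₂ = 223000 Pa

Continuity gives A₁v₁ = A₂v₂, so v₂ = (13.02 cm²)/(8.403 cm²) × 3.634 m/s = 5.630 m/s.
Applying Bernoulli between the two ends and solving for P₂: P₂ = P₁ + ½ρ(v₁² − v₂²) − ρgΔh.
P₂ = 189800 + ½·728.1·(3.634² − 5.630²) − 728.1·9.81·(−5.596) = 189800 + (-6734) − (-39970) = 223000 Pa.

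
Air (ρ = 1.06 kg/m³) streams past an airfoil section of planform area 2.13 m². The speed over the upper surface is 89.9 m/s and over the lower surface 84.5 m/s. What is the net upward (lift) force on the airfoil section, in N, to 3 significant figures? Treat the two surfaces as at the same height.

With equal heights on the two surfaces, Bernoulli gives P_lower − P_upper = ½ρ(v_upper² − v_lower²).
ΔP = ½·1.06·(89.9² − 84.5²) = 499 Pa.
Lift = ΔP · A = 499 × 2.13 = 1060 N.

F ≈ 1060 N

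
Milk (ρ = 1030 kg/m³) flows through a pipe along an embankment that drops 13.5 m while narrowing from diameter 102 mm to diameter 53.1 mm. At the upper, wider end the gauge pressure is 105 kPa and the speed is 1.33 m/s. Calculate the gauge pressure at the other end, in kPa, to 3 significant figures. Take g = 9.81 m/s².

By continuity, v₂ = v₁·A₁/A₂ = 1.33·(81.7/22.1) = 4.91 m/s.
Applying Bernoulli between the two ends and solving for P₂: P₂ = P₁ + ½ρ(v₁² − v₂²) − ρgΔh.
P₂ = 105000 + ½·1030·(1.33² − 4.91²) − 1030·9.81·(−13.5) = 105000 + (-11500) − (-136000) = 230000 Pa.

P₂ ≈ 230 kPa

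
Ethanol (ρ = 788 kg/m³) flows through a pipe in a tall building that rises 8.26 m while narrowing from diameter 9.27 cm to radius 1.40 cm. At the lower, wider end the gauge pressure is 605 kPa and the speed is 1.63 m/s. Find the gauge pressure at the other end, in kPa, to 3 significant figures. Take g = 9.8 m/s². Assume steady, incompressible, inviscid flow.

By continuity, v₂ = v₁·A₁/A₂ = 1.63·(67.5/6.16) = 17.9 m/s.
Bernoulli: P₁ + ½ρv₁² + ρg h₁ = P₂ + ½ρv₂² + ρg h₂, so P₂ = P₁ + ½ρ(v₁² − v₂²) − ρg(h₂ − h₁).
P₂ = 605000 + ½·788·(1.63² − 17.9²) − 788·9.8·(+8.26) = 605000 + (-125000) − (63800) = 416000 Pa.

P₂ ≈ 416 kPa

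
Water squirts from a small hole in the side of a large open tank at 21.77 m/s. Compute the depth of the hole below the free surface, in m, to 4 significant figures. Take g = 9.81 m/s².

For a small hole in a large open tank, ½v² = gh, giving h = v²/(2g).
h = 21.77²/(2·9.81) = 473.9/19.62 = 24.16 m.

h ≈ 24.16 m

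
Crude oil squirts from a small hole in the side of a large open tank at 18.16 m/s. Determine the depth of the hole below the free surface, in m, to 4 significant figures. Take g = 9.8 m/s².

Inverting v = √(2gh) gives h = v² / 2g.
h = 18.16²/(2·9.8) = 329.8/19.60 = 16.83 m.

h = 16.83 m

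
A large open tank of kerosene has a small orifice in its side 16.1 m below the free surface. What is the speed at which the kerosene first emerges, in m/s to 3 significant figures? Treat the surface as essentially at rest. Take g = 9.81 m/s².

With the surface at rest and both surface and jet at atmospheric pressure, Bernoulli gives ρg h = ½ρv², so v = √(2gh) = √(2·9.81·16.1) = 17.8 m/s.

v ≈ 17.8 m/s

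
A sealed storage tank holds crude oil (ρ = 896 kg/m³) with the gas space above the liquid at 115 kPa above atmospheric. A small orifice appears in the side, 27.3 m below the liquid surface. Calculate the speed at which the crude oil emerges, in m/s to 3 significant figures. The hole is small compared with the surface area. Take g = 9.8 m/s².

Take point 1 at the surface (v₁ ≈ 0) and point 2 at the hole (at atmospheric pressure). Bernoulli: P₁ + ρg h = P_atm + ½ρv₂².
With P₁ − P_atm = 115000 Pa, v₂ = √(2gh + 2ΔP/ρ) = √(2·9.8·27.3 + 2·115000/896) = 28.1 m/s.

v ≈ 28.1 m/s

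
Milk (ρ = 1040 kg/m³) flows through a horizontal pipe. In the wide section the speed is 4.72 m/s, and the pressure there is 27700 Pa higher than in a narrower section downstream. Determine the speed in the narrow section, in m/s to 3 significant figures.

Horizontal Bernoulli: P₁ + ½ρv₁² = P₂ + ½ρv₂², so v₂² = v₁² + 2(P₁ − P₂)/ρ.
v₂ = √(4.72² + 2·27700/1040) = √(22.3 + 53.3) = 8.69 m/s.

v₂ = 8.69 m/s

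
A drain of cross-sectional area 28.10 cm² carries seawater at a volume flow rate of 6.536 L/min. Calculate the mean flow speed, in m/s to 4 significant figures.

v ≈ 0.03877 m/s

Q = 6.536 L/min = 0.0001089 m³/s.
v = Q/A = 0.0001089 / 0.002810 = 0.03877 m/s.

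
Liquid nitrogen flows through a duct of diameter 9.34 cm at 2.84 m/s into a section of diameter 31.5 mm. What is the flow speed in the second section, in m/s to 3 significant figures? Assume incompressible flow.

v₂ ≈ 25.0 m/s

By continuity, v₂ = v₁·A₁/A₂ = 2.84·(68.5/7.79) = 25.0 m/s.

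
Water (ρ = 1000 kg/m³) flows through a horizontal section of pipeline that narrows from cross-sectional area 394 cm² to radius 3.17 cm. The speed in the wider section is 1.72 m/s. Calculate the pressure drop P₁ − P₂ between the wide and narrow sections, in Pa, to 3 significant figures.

ΔP = 229000 Pa

Continuity gives A₁v₁ = A₂v₂, so v₂ = (394 cm²)/(31.6 cm²) × 1.72 m/s = 21.5 m/s.
Bernoulli (h₁ = h₂): P₁ − P₂ = ½ρ(v₂² − v₁²).
P₁ − P₂ = ½·1000·(21.5² − 1.72²) = ½·1000·458 = 229000 Pa.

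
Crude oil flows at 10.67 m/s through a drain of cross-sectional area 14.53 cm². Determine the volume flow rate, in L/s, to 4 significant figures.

Q ≈ 15.50 L/s

Q = A·v = 0.001453 m² × 10.67 m/s = 0.01550 m³/s.
Converting: 0.01550 m³/s × 1000 = 15.50 L/s.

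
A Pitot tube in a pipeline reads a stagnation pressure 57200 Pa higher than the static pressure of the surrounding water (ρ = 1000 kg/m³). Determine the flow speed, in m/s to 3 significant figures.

v = 10.7 m/s

At the stagnation point the flow is brought to rest, so Bernoulli gives P_stag − P_static = ½ρv².
v = √(2ΔP/ρ) = √(2·57200/1000) = 10.7 m/s.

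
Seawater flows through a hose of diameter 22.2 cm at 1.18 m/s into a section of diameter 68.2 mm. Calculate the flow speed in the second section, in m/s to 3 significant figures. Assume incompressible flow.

12.5 m/s

Mass conservation (A₁v₁ = A₂v₂) gives v₂ = 1.18 × 387/36.5 = 12.5 m/s.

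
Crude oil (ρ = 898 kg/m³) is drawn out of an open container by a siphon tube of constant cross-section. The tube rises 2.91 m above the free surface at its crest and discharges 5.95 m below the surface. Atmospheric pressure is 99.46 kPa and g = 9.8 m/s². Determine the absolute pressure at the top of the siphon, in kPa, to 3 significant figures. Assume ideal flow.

The outlet speed comes from Torricelli: v = √(2g·5.95) = 10.8 m/s.
Continuity keeps v the same throughout the tube; from surface to crest, P_atm + 0 = P_top + ½ρv² + ρg·h_top.
P_top = 99460 − ½·898·10.8² − 898·9.8·2.91 = 21500 Pa.

P_top = 21.5 kPa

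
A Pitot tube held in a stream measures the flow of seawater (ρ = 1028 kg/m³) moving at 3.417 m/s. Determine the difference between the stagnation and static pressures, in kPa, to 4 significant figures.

ΔP ≈ 6.001 kPa

The dynamic pressure equals the rise in static pressure at the stagnation point: ΔP = ½ρv².
ΔP = ½·1028·3.417² = 6001 Pa.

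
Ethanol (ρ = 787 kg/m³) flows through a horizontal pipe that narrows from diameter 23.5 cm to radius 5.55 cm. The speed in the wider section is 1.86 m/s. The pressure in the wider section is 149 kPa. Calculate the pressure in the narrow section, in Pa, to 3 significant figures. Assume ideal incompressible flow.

P₂ = 123000 Pa

Mass conservation (A₁v₁ = A₂v₂) gives v₂ = 1.86 × 434/96.8 = 8.34 m/s.
Bernoulli (h₁ = h₂): P₁ − P₂ = ½ρ(v₂² − v₁²).
P₂ = P₁ − ½ρ(v₂² − v₁²) = 149000 − ½·787·(8.34² − 1.86²) = 149000 − 26000 = 123000 Pa.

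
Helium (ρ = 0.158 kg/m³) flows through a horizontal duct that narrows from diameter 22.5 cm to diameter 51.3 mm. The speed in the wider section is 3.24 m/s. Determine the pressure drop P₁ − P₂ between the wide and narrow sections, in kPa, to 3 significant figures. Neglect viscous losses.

Mass conservation (A₁v₁ = A₂v₂) gives v₂ = 3.24 × 398/20.7 = 62.3 m/s.
Along the horizontal streamline, P + ½ρv² is constant.
P₁ − P₂ = ½·0.158·(62.3² − 3.24²) = ½·0.158·3870 = 306 Pa.

ΔP ≈ 0.306 kPa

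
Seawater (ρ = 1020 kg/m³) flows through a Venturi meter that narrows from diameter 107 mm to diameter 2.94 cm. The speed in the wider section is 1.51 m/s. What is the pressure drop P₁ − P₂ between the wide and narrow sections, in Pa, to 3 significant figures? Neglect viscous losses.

Continuity gives A₁v₁ = A₂v₂, so v₂ = (89.9 cm²)/(6.79 cm²) × 1.51 m/s = 20.0 m/s.
With no height change, Bernoulli's equation is P₁ + ½ρv₁² = P₂ + ½ρv₂².
P₁ − P₂ = ½·1020·(20.0² − 1.51²) = ½·1020·398 = 203000 Pa.

ΔP = 203000 Pa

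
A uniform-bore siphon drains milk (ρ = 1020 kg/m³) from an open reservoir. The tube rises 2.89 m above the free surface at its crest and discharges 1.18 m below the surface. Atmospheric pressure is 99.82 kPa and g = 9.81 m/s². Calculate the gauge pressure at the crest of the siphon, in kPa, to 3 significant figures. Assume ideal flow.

P_gauge ≈ -40.7 kPa

Bernoulli surface→outlet gives ½v² = g·h_out, so v = √(2·9.81·1.18) = 4.81 m/s.
The bore is uniform, so the speed at the crest is the same v. Bernoulli surface→crest: P_atm = P_top + ½ρv² + ρg·h_top.
P_top = 99820 − ½·1020·4.81² − 1020·9.81·2.89 = 59100 Pa. So P_gauge = P_top − P_atm = -40700 Pa.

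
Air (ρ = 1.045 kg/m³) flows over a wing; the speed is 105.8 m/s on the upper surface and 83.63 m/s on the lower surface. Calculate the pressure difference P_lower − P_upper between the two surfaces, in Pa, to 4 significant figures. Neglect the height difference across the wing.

ΔP ≈ 2194 Pa

Bernoulli (same height): P_lower − P_upper = ½ρ(v_upper² − v_lower²).
ΔP = ½·1.045·(105.8² − 83.63²) = 2194 Pa.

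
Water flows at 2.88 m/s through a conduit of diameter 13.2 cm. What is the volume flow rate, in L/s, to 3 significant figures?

Q = A·v = 0.0137 m² × 2.88 m/s = 0.0394 m³/s.
Converting: 0.0394 m³/s × 1000 = 39.4 L/s.

39.4 L/s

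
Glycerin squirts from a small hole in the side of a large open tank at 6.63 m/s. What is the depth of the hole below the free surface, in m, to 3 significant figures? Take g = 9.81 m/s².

h ≈ 2.24 m

Inverting v = √(2gh) gives h = v² / 2g.
h = 6.63²/(2·9.81) = 44.0/19.62 = 2.24 m.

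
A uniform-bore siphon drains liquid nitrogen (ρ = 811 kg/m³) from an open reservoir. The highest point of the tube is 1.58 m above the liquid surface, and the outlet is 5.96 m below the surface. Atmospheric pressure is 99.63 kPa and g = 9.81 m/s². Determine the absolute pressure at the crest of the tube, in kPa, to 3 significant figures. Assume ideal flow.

From the surface to the outlet (both open to atmosphere, surface at rest): v = √(2g·h_out) = √(2·9.81·5.96) = 10.8 m/s.
The bore is uniform, so the speed at the crest is the same v. Bernoulli surface→crest: P_atm = P_top + ½ρv² + ρg·h_top.
P_top = 99630 − ½·811·10.8² − 811·9.81·1.58 = 39600 Pa.

39.6 kPa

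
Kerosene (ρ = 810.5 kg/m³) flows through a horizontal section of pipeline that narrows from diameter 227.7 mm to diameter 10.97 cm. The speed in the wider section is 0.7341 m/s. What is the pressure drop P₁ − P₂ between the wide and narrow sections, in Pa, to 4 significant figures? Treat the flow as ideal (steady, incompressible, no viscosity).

ΔP ≈ 3835 Pa

Continuity gives A₁v₁ = A₂v₂, so v₂ = (407.2 cm²)/(94.52 cm²) × 0.7341 m/s = 3.163 m/s.
Along the horizontal streamline, P + ½ρv² is constant.
P₁ − P₂ = ½·810.5·(3.163² − 0.7341²) = ½·810.5·9.464 = 3835 Pa.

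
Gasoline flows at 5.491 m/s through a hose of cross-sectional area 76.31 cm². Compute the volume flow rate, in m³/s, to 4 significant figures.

Q = A·v = 0.007631 m² × 5.491 m/s = 0.04190 m³/s.

Q ≈ 0.04190 m³/s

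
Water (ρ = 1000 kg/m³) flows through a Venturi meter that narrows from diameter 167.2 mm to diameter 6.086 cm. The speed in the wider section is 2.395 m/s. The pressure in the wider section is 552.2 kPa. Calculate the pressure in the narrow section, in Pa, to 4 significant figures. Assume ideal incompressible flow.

391700 Pa

Continuity gives A₁v₁ = A₂v₂, so v₂ = (219.6 cm²)/(29.09 cm²) × 2.395 m/s = 18.08 m/s.
The pipe is horizontal, so Bernoulli reduces to P₁ + ½ρv₁² = P₂ + ½ρv₂².
P₂ = P₁ − ½ρ(v₂² − v₁²) = 552200 − ½·1000·(18.08² − 2.395²) = 552200 − 160500 = 391700 Pa.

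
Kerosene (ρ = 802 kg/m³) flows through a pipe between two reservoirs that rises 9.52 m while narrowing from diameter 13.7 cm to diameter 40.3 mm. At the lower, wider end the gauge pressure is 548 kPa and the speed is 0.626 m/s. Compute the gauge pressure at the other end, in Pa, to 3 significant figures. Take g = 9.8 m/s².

Continuity gives A₁v₁ = A₂v₂, so v₂ = (147 cm²)/(12.8 cm²) × 0.626 m/s = 7.23 m/s.
Energy conservation along the streamline gives P₂ = P₁ − ½ρ(v₂² − v₁²) − ρg(h₂ − h₁).
P₂ = 548000 + ½·802·(0.626² − 7.23²) − 802·9.8·(+9.52) = 548000 + (-20800) − (74800) = 452000 Pa.

P₂ = 452000 Pa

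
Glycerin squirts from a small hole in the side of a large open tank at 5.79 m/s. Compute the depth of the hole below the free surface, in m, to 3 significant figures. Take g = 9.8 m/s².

h ≈ 1.71 m

Inverting v = √(2gh) gives h = v² / 2g.
h = 5.79²/(2·9.8) = 33.5/19.60 = 1.71 m.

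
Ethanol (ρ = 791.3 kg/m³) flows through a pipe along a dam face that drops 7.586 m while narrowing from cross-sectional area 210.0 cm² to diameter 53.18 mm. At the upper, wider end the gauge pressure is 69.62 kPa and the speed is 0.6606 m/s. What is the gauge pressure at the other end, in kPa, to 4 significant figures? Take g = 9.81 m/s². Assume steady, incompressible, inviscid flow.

P₂ = 113.2 kPa

The volume flow rate is constant, so v₂ = (A₁/A₂)v₁ = (210.0/22.21)·0.6606 = 6.246 m/s.
Applying Bernoulli between the two ends and solving for P₂: P₂ = P₁ + ½ρ(v₁² − v₂²) − ρgΔh.
P₂ = 69620 + ½·791.3·(0.6606² − 6.246²) − 791.3·9.81·(−7.586) = 69620 + (-15260) − (-58890) = 113200 Pa.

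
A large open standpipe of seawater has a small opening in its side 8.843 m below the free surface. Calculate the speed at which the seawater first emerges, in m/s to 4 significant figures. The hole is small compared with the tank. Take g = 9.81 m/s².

Torricelli's result v = √(2gh) gives v = √(2·9.81·8.843) = 13.17 m/s.

v ≈ 13.17 m/s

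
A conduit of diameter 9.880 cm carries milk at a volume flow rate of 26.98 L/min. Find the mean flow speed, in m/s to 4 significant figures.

Q = 26.98 L/min = 0.0004497 m³/s.
v = Q/A = 0.0004497 / 0.007667 = 0.05865 m/s.

v = 0.05865 m/s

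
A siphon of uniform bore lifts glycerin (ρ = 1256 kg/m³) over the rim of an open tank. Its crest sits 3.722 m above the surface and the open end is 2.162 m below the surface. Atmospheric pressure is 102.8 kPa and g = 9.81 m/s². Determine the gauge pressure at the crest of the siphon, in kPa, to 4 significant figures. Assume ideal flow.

P_gauge = -72.50 kPa

The outlet speed comes from Torricelli: v = √(2g·2.162) = 6.513 m/s.
With constant cross-section the crest speed equals v; applying Bernoulli from the surface up to the crest, P_top = P_atm − ½ρv² − ρg·h_top.
P_top = 102800 − ½·1256·6.513² − 1256·9.81·3.722 = 30300 Pa. So P_gauge = P_top − P_atm = -72500 Pa.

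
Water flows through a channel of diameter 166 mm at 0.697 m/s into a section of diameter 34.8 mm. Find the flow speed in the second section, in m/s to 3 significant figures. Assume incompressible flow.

v₂ = 15.9 m/s

By continuity, v₂ = v₁·A₁/A₂ = 0.697·(216/9.51) = 15.9 m/s.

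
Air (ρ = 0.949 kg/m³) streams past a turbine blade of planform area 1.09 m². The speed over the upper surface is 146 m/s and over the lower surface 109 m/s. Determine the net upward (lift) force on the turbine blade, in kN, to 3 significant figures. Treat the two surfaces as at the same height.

F ≈ 4.88 kN

From P + ½ρv² = const at equal height, P_low − P_up = ½ρ(v_up² − v_low²).
ΔP = ½·0.949·(146² − 109²) = 4480 Pa.
Lift = ΔP · A = 4480 × 1.09 = 4880 N.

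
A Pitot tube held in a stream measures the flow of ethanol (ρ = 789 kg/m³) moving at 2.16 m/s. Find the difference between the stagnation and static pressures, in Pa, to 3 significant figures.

The dynamic pressure equals the rise in static pressure at the stagnation point: ΔP = ½ρv².
ΔP = ½·789·2.16² = 1840 Pa.

1840 Pa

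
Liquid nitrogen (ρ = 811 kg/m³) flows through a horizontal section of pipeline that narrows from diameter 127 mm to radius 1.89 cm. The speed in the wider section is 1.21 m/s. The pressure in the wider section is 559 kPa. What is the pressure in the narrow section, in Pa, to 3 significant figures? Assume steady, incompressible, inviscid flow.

By continuity, v₂ = v₁·A₁/A₂ = 1.21·(127/11.2) = 13.7 m/s.
Along the horizontal streamline, P + ½ρv² is constant.
P₂ = P₁ − ½ρ(v₂² − v₁²) = 559000 − ½·811·(13.7² − 1.21²) = 559000 − 75100 = 484000 Pa.

P₂ ≈ 484000 Pa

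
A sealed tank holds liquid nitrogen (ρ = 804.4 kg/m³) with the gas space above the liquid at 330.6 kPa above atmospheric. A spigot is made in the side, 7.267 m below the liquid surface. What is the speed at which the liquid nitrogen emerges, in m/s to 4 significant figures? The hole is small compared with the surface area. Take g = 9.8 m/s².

v = 31.05 m/s

Take point 1 at the surface (v₁ ≈ 0) and point 2 at the hole (at atmospheric pressure). Bernoulli: P₁ + ρg h = P_atm + ½ρv₂².
With P₁ − P_atm = 330600 Pa, v₂ = √(2gh + 2ΔP/ρ) = √(2·9.8·7.267 + 2·330600/804.4) = 31.05 m/s.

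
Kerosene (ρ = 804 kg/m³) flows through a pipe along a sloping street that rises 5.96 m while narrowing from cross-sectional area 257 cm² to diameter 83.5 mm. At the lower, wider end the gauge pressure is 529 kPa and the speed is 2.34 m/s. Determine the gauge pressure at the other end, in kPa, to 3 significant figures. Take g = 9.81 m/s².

P₂ = 436 kPa

The volume flow rate is constant, so v₂ = (A₁/A₂)v₁ = (257/54.8)·2.34 = 11.0 m/s.
Bernoulli: P₁ + ½ρv₁² + ρg h₁ = P₂ + ½ρv₂² + ρg h₂, so P₂ = P₁ + ½ρ(v₁² − v₂²) − ρg(h₂ − h₁).
P₂ = 529000 + ½·804·(2.34² − 11.0²) − 804·9.81·(+5.96) = 529000 + (-46300) − (47000) = 436000 Pa.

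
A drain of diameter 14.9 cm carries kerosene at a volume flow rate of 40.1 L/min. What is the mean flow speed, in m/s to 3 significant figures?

v ≈ 0.0383 m/s

Q = 40.1 L/min = 0.000668 m³/s.
v = Q/A = 0.000668 / 0.0174 = 0.0383 m/s.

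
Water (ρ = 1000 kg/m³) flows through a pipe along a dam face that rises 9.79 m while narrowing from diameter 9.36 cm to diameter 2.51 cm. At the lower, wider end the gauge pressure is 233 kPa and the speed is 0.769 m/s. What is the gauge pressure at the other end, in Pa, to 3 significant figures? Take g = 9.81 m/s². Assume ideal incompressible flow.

P₂ = 80100 Pa

By continuity, v₂ = v₁·A₁/A₂ = 0.769·(68.8/4.95) = 10.7 m/s.
Applying Bernoulli between the two ends and solving for P₂: P₂ = P₁ + ½ρ(v₁² − v₂²) − ρgΔh.
P₂ = 233000 + ½·1000·(0.769² − 10.7²) − 1000·9.81·(+9.79) = 233000 + (-56900) − (96000) = 80100 Pa.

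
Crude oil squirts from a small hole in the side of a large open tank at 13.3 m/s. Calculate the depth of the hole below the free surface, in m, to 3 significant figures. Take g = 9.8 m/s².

9.03 m

For a small hole in a large open tank, ½v² = gh, giving h = v²/(2g).
h = 13.3²/(2·9.8) = 177/19.60 = 9.03 m.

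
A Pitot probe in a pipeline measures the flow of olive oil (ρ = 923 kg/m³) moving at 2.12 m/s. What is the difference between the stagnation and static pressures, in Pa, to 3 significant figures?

2070 Pa

At the stagnation point the flow is brought to rest, so Bernoulli gives P_stag − P_static = ½ρv².
ΔP = ½·923·2.12² = 2070 Pa.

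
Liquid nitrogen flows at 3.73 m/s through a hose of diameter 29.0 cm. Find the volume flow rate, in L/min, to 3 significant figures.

Q = A·v = 0.0661 m² × 3.73 m/s = 0.246 m³/s.
Converting: 0.246 m³/s × 60000 = 14800 L/min.

Q ≈ 14800 L/min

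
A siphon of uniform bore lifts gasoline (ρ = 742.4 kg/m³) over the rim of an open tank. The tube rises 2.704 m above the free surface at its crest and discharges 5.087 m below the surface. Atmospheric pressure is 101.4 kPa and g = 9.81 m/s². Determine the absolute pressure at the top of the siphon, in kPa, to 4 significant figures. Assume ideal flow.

From the surface to the outlet (both open to atmosphere, surface at rest): v = √(2g·h_out) = √(2·9.81·5.087) = 9.990 m/s.
The bore is uniform, so the speed at the crest is the same v. Bernoulli surface→crest: P_atm = P_top + ½ρv² + ρg·h_top.
P_top = 101400 − ½·742.4·9.990² − 742.4·9.81·2.704 = 44660 Pa.

44.66 kPa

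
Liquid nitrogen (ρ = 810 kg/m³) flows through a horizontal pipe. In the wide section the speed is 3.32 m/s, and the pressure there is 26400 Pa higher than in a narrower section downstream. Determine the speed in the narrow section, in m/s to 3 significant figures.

v₂ = 8.73 m/s

Horizontal Bernoulli: P₁ + ½ρv₁² = P₂ + ½ρv₂², so v₂² = v₁² + 2(P₁ − P₂)/ρ.
v₂ = √(3.32² + 2·26400/810) = √(11.0 + 65.2) = 8.73 m/s.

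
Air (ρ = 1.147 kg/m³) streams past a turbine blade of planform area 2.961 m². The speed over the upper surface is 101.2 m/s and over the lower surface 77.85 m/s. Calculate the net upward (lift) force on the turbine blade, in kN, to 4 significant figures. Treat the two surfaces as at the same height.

From P + ½ρv² = const at equal height, P_low − P_up = ½ρ(v_up² − v_low²).
ΔP = ½·1.147·(101.2² − 77.85²) = 2398 Pa.
Lift = ΔP · A = 2398 × 2.961 = 7100 N.

F ≈ 7.100 kN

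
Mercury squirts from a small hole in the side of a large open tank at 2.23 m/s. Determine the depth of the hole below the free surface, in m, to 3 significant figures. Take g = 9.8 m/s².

Inverting v = √(2gh) gives h = v² / 2g.
h = 2.23²/(2·9.8) = 4.97/19.60 = 0.254 m.

h ≈ 0.254 m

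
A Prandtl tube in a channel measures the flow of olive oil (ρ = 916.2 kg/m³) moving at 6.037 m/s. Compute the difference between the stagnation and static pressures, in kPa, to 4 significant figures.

Bernoulli between the free stream and the stagnation point: ½ρv² = P_stag − P_static.
ΔP = ½·916.2·6.037² = 16700 Pa.

16.70 kPa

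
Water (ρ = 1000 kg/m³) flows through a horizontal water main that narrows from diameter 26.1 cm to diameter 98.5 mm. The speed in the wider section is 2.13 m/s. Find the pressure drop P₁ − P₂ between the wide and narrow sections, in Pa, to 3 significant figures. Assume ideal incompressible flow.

110000 Pa

Mass conservation (A₁v₁ = A₂v₂) gives v₂ = 2.13 × 535/76.2 = 15.0 m/s.
With no height change, Bernoulli's equation is P₁ + ½ρv₁² = P₂ + ½ρv₂².
P₁ − P₂ = ½·1000·(15.0² − 2.13²) = ½·1000·219 = 110000 Pa.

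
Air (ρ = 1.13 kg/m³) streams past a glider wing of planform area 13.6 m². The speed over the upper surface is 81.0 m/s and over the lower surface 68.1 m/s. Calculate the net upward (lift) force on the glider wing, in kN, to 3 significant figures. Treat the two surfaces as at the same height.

F ≈ 14.8 kN

With equal heights on the two surfaces, Bernoulli gives P_lower − P_upper = ½ρ(v_upper² − v_lower²).
ΔP = ½·1.13·(81.0² − 68.1²) = 1090 Pa.
Lift = ΔP · A = 1090 × 13.6 = 14800 N.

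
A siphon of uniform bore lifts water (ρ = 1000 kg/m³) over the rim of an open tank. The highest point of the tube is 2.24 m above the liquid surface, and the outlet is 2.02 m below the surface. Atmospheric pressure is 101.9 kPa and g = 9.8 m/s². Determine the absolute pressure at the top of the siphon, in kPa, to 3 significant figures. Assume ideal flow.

Bernoulli surface→outlet gives ½v² = g·h_out, so v = √(2·9.8·2.02) = 6.29 m/s.
With constant cross-section the crest speed equals v; applying Bernoulli from the surface up to the crest, P_top = P_atm − ½ρv² − ρg·h_top.
P_top = 101900 − ½·1000·6.29² − 1000·9.8·2.24 = 60200 Pa.

P_top ≈ 60.2 kPa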